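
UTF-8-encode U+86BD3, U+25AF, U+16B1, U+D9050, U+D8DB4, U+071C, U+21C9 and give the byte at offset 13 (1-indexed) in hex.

1-indexed offset 13 is 0-indexed offset 12.
U+86BD3 → 4-byte form F2 86 AF 93 at offsets 0–3.
U+25AF → 3-byte form E2 96 AF at offsets 4–6.
U+16B1 → 3-byte form E1 9A B1 at offsets 7–9.
U+D9050 → 4-byte form F3 99 81 90 at offsets 10–13.
Offset 12 falls in char 4's range; it's byte 3 of F3 99 81 90 = 0x81.

0x81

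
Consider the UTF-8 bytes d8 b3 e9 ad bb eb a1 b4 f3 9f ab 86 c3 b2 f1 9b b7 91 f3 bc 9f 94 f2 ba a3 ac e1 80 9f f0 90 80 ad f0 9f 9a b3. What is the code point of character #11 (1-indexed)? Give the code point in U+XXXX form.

U+1F6B3

Offset 0: leading byte 0xD8 = 11011000 → 2-byte char #1 = D8 B3.
Offset 2: leading byte 0xE9 = 11101001 → 3-byte char #2 = E9 AD BB.
Offset 5: leading byte 0xEB = 11101011 → 3-byte char #3 = EB A1 B4.
Offset 8: leading byte 0xF3 = 11110011 → 4-byte char #4 = F3 9F AB 86.
Offset 12: leading byte 0xC3 = 11000011 → 2-byte char #5 = C3 B2.
Offset 14: leading byte 0xF1 = 11110001 → 4-byte char #6 = F1 9B B7 91.
Offset 18: leading byte 0xF3 = 11110011 → 4-byte char #7 = F3 BC 9F 94.
Offset 22: leading byte 0xF2 = 11110010 → 4-byte char #8 = F2 BA A3 AC.
Offset 26: leading byte 0xE1 = 11100001 → 3-byte char #9 = E1 80 9F.
Offset 29: leading byte 0xF0 = 11110000 → 4-byte char #10 = F0 90 80 AD.
Offset 33: leading byte 0xF0 = 11110000 → 4-byte char #11 = F0 9F 9A B3.
Leading byte 0xF0 = 11110000 matches 11110xxx → 4-byte sequence.
Byte 1: 0xF0 = 11110000, payload 000 (3 bits).
Byte 2: 0x9F = 10011111 (10xxxxxx ✓), payload 011111.
Byte 3: 0x9A = 10011010 (10xxxxxx ✓), payload 011010.
Byte 4: 0xB3 = 10110011 (10xxxxxx ✓), payload 110011.
Concatenate: 000011111011010110011 = 0x1F6B3 (21 bits → U+1F6B3).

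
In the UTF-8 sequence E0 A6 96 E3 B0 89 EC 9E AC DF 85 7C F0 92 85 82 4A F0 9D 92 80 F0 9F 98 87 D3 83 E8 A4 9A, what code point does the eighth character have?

U+1D480

Offset 0: leading byte 0xE0 = 11100000 → 3-byte char #1 = E0 A6 96.
Offset 3: leading byte 0xE3 = 11100011 → 3-byte char #2 = E3 B0 89.
Offset 6: leading byte 0xEC = 11101100 → 3-byte char #3 = EC 9E AC.
Offset 9: leading byte 0xDF = 11011111 → 2-byte char #4 = DF 85.
Offset 11: leading byte 0x7C = 01111100 → 1-byte char #5 = 7C.
Offset 12: leading byte 0xF0 = 11110000 → 4-byte char #6 = F0 92 85 82.
Offset 16: leading byte 0x4A = 01001010 → 1-byte char #7 = 4A.
Offset 17: leading byte 0xF0 = 11110000 → 4-byte char #8 = F0 9D 92 80.
Leading byte 0xF0 = 11110000 matches 11110xxx → 4-byte sequence.
Byte 1: 0xF0 = 11110000, payload 000 (3 bits).
Byte 2: 0x9D = 10011101 (10xxxxxx ✓), payload 011101.
Byte 3: 0x92 = 10010010 (10xxxxxx ✓), payload 010010.
Byte 4: 0x80 = 10000000 (10xxxxxx ✓), payload 000000.
Concatenate: 000011101010010000000 = 0x1D480 (21 bits → U+1D480).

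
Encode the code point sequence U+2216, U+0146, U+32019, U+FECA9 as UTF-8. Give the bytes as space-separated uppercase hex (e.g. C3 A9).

U+2216: 3-byte form → E2 88 96.
U+0146: 2-byte form → C5 86.
U+32019: 4-byte form → F0 B2 80 99.
U+FECA9: 4-byte form → F3 BE B2 A9.
Concatenated (13 bytes): E2 88 96 C5 86 F0 B2 80 99 F3 BE B2 A9.

E2 88 96 C5 86 F0 B2 80 99 F3 BE B2 A9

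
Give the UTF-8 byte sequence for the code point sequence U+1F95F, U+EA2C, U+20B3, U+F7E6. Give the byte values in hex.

F0 9F A5 9F EE A8 AC E2 82 B3 EF 9F A6

U+1F95F: 4-byte form → F0 9F A5 9F.
U+EA2C: 3-byte form → EE A8 AC.
U+20B3: 3-byte form → E2 82 B3.
U+F7E6: 3-byte form → EF 9F A6.
Concatenated (13 bytes): F0 9F A5 9F EE A8 AC E2 82 B3 EF 9F A6.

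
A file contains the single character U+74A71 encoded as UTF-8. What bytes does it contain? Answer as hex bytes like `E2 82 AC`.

U+74A71 = 0x74A71 = 477809 decimal. In range U+10000–U+10FFFF → 4-byte form: 11110xxx 10xxxxxx 10xxxxxx 10xxxxxx.
Binary (21 bits): 001110100101001110001.
Split 3+6+6+6: 001 | 110100 | 101001 | 110001.
Byte 1: 11110001 = 0xF1.
Byte 2: 10110100 = 0xB4.
Byte 3: 10101001 = 0xA9.
Byte 4: 10110001 = 0xB1.

F1 B4 A9 B1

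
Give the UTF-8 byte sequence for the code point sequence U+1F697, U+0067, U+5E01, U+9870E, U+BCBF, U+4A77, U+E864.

U+1F697: 4-byte form → F0 9F 9A 97.
U+0067: 1-byte form → 67.
U+5E01: 3-byte form → E5 B8 81.
U+9870E: 4-byte form → F2 98 9C 8E.
U+BCBF: 3-byte form → EB B2 BF.
U+4A77: 3-byte form → E4 A9 B7.
U+E864: 3-byte form → EE A1 A4.
Concatenated (21 bytes): F0 9F 9A 97 67 E5 B8 81 F2 98 9C 8E EB B2 BF E4 A9 B7 EE A1 A4.

F0 9F 9A 97 67 E5 B8 81 F2 98 9C 8E EB B2 BF E4 A9 B7 EE A1 A4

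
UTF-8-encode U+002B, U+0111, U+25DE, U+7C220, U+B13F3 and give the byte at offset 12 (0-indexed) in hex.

0x8F

U+002B → 1-byte form 2B at offsets 0–0.
U+0111 → 2-byte form C4 91 at offsets 1–2.
U+25DE → 3-byte form E2 97 9E at offsets 3–5.
U+7C220 → 4-byte form F1 BC 88 A0 at offsets 6–9.
U+B13F3 → 4-byte form F2 B1 8F B3 at offsets 10–13.
Offset 12 falls in char 5's range; it's byte 3 of F2 B1 8F B3 = 0x8F.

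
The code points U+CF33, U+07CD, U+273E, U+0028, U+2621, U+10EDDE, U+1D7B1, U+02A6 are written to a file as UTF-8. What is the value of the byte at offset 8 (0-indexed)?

0x28

U+CF33 → 3-byte form EC BC B3 at offsets 0–2.
U+07CD → 2-byte form DF 8D at offsets 3–4.
U+273E → 3-byte form E2 9C BE at offsets 5–7.
U+0028 → 1-byte form 28 at offsets 8–8.
Offset 8 falls in char 4's range; it's byte 1 of 28 = 0x28.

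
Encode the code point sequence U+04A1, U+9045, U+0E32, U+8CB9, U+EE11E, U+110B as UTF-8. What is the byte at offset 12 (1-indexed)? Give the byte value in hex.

1-indexed offset 12 is 0-indexed offset 11.
U+04A1 → 2-byte form D2 A1 at offsets 0–1.
U+9045 → 3-byte form E9 81 85 at offsets 2–4.
U+0E32 → 3-byte form E0 B8 B2 at offsets 5–7.
U+8CB9 → 3-byte form E8 B2 B9 at offsets 8–10.
U+EE11E → 4-byte form F3 AE 84 9E at offsets 11–14.
Offset 11 falls in char 5's range; it's byte 1 of F3 AE 84 9E = 0xF3.

0xF3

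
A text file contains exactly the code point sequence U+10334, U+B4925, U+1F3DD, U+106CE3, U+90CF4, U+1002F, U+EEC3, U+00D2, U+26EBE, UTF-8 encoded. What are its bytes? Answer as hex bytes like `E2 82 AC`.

U+10334: 4-byte form → F0 90 8C B4.
U+B4925: 4-byte form → F2 B4 A4 A5.
U+1F3DD: 4-byte form → F0 9F 8F 9D.
U+106CE3: 4-byte form → F4 86 B3 A3.
U+90CF4: 4-byte form → F2 90 B3 B4.
U+1002F: 4-byte form → F0 90 80 AF.
U+EEC3: 3-byte form → EE BB 83.
U+00D2: 2-byte form → C3 92.
U+26EBE: 4-byte form → F0 A6 BA BE.
Concatenated (33 bytes): F0 90 8C B4 F2 B4 A4 A5 F0 9F 8F 9D F4 86 B3 A3 F2 90 B3 B4 F0 90 80 AF EE BB 83 C3 92 F0 A6 BA BE.

F0 90 8C B4 F2 B4 A4 A5 F0 9F 8F 9D F4 86 B3 A3 F2 90 B3 B4 F0 90 80 AF EE BB 83 C3 92 F0 A6 BA BE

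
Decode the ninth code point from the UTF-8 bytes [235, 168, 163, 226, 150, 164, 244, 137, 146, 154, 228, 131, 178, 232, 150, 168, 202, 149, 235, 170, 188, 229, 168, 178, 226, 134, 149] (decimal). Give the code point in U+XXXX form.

Offset 0: leading byte 0xEB = 11101011 → 3-byte char #1 = EB A8 A3.
Offset 3: leading byte 0xE2 = 11100010 → 3-byte char #2 = E2 96 A4.
Offset 6: leading byte 0xF4 = 11110100 → 4-byte char #3 = F4 89 92 9A.
Offset 10: leading byte 0xE4 = 11100100 → 3-byte char #4 = E4 83 B2.
Offset 13: leading byte 0xE8 = 11101000 → 3-byte char #5 = E8 96 A8.
Offset 16: leading byte 0xCA = 11001010 → 2-byte char #6 = CA 95.
Offset 18: leading byte 0xEB = 11101011 → 3-byte char #7 = EB AA BC.
Offset 21: leading byte 0xE5 = 11100101 → 3-byte char #8 = E5 A8 B2.
Offset 24: leading byte 0xE2 = 11100010 → 3-byte char #9 = E2 86 95.
Leading byte 0xE2 = 11100010 matches 1110xxxx → 3-byte sequence.
Byte 1: 0xE2 = 11100010, payload 0010 (4 bits).
Byte 2: 0x86 = 10000110 (10xxxxxx ✓), payload 000110.
Byte 3: 0x95 = 10010101 (10xxxxxx ✓), payload 010101.
Concatenate: 0010000110010101 = 0x2195 (16 bits → U+2195).

U+2195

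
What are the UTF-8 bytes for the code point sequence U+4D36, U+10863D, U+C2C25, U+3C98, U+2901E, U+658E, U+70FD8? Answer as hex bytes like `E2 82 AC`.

E4 B4 B6 F4 88 98 BD F3 82 B0 A5 E3 B2 98 F0 A9 80 9E E6 96 8E F1 B0 BF 98

U+4D36: 3-byte form → E4 B4 B6.
U+10863D: 4-byte form → F4 88 98 BD.
U+C2C25: 4-byte form → F3 82 B0 A5.
U+3C98: 3-byte form → E3 B2 98.
U+2901E: 4-byte form → F0 A9 80 9E.
U+658E: 3-byte form → E6 96 8E.
U+70FD8: 4-byte form → F1 B0 BF 98.
Concatenated (25 bytes): E4 B4 B6 F4 88 98 BD F3 82 B0 A5 E3 B2 98 F0 A9 80 9E E6 96 8E F1 B0 BF 98.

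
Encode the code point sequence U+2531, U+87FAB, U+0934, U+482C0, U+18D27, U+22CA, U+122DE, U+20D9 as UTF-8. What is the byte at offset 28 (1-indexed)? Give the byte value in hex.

1-indexed offset 28 is 0-indexed offset 27.
U+2531 → 3-byte form E2 94 B1 at offsets 0–2.
U+87FAB → 4-byte form F2 87 BE AB at offsets 3–6.
U+0934 → 3-byte form E0 A4 B4 at offsets 7–9.
U+482C0 → 4-byte form F1 88 8B 80 at offsets 10–13.
U+18D27 → 4-byte form F0 98 B4 A7 at offsets 14–17.
U+22CA → 3-byte form E2 8B 8A at offsets 18–20.
U+122DE → 4-byte form F0 92 8B 9E at offsets 21–24.
U+20D9 → 3-byte form E2 83 99 at offsets 25–27.
Offset 27 falls in char 8's range; it's byte 3 of E2 83 99 = 0x99.

0x99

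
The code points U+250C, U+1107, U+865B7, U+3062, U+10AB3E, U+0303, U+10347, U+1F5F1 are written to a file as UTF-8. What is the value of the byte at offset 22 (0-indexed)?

0x87

U+250C → 3-byte form E2 94 8C at offsets 0–2.
U+1107 → 3-byte form E1 84 87 at offsets 3–5.
U+865B7 → 4-byte form F2 86 96 B7 at offsets 6–9.
U+3062 → 3-byte form E3 81 A2 at offsets 10–12.
U+10AB3E → 4-byte form F4 8A AC BE at offsets 13–16.
U+0303 → 2-byte form CC 83 at offsets 17–18.
U+10347 → 4-byte form F0 90 8D 87 at offsets 19–22.
Offset 22 falls in char 7's range; it's byte 4 of F0 90 8D 87 = 0x87.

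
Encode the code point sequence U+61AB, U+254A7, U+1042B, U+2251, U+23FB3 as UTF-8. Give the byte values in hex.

E6 86 AB F0 A5 92 A7 F0 90 90 AB E2 89 91 F0 A3 BE B3

U+61AB: 3-byte form → E6 86 AB.
U+254A7: 4-byte form → F0 A5 92 A7.
U+1042B: 4-byte form → F0 90 90 AB.
U+2251: 3-byte form → E2 89 91.
U+23FB3: 4-byte form → F0 A3 BE B3.
Concatenated (18 bytes): E6 86 AB F0 A5 92 A7 F0 90 90 AB E2 89 91 F0 A3 BE B3.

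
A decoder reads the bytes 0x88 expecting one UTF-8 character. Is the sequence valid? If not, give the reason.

invalid (continuation byte with no leading byte)

Byte 0x88 = 10001000 has the form 10xxxxxx — a continuation byte — but there is no preceding leading byte.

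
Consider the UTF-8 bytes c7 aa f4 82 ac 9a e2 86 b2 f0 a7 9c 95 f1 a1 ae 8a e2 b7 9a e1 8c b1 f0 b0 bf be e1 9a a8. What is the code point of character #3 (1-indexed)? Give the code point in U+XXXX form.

U+21B2

Offset 0: leading byte 0xC7 = 11000111 → 2-byte char #1 = C7 AA.
Offset 2: leading byte 0xF4 = 11110100 → 4-byte char #2 = F4 82 AC 9A.
Offset 6: leading byte 0xE2 = 11100010 → 3-byte char #3 = E2 86 B2.
Leading byte 0xE2 = 11100010 matches 1110xxxx → 3-byte sequence.
Byte 1: 0xE2 = 11100010, payload 0010 (4 bits).
Byte 2: 0x86 = 10000110 (10xxxxxx ✓), payload 000110.
Byte 3: 0xB2 = 10110010 (10xxxxxx ✓), payload 110010.
Concatenate: 0010000110110010 = 0x21B2 (16 bits → U+21B2).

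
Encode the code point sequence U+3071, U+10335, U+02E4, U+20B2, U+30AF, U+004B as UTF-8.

U+3071: 3-byte form → E3 81 B1.
U+10335: 4-byte form → F0 90 8C B5.
U+02E4: 2-byte form → CB A4.
U+20B2: 3-byte form → E2 82 B2.
U+30AF: 3-byte form → E3 82 AF.
U+004B: 1-byte form → 4B.
Concatenated (16 bytes): E3 81 B1 F0 90 8C B5 CB A4 E2 82 B2 E3 82 AF 4B.

E3 81 B1 F0 90 8C B5 CB A4 E2 82 B2 E3 82 AF 4B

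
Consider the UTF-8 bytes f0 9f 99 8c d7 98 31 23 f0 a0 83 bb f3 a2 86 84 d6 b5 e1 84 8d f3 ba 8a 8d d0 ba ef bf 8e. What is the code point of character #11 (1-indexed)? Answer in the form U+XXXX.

U+FFCE

Offset 0: leading byte 0xF0 = 11110000 → 4-byte char #1 = F0 9F 99 8C.
Offset 4: leading byte 0xD7 = 11010111 → 2-byte char #2 = D7 98.
Offset 6: leading byte 0x31 = 00110001 → 1-byte char #3 = 31.
Offset 7: leading byte 0x23 = 00100011 → 1-byte char #4 = 23.
Offset 8: leading byte 0xF0 = 11110000 → 4-byte char #5 = F0 A0 83 BB.
Offset 12: leading byte 0xF3 = 11110011 → 4-byte char #6 = F3 A2 86 84.
Offset 16: leading byte 0xD6 = 11010110 → 2-byte char #7 = D6 B5.
Offset 18: leading byte 0xE1 = 11100001 → 3-byte char #8 = E1 84 8D.
Offset 21: leading byte 0xF3 = 11110011 → 4-byte char #9 = F3 BA 8A 8D.
Offset 25: leading byte 0xD0 = 11010000 → 2-byte char #10 = D0 BA.
Offset 27: leading byte 0xEF = 11101111 → 3-byte char #11 = EF BF 8E.
Leading byte 0xEF = 11101111 matches 1110xxxx → 3-byte sequence.
Byte 1: 0xEF = 11101111, payload 1111 (4 bits).
Byte 2: 0xBF = 10111111 (10xxxxxx ✓), payload 111111.
Byte 3: 0x8E = 10001110 (10xxxxxx ✓), payload 001110.
Concatenate: 1111111111001110 = 0xFFCE (16 bits → U+FFCE).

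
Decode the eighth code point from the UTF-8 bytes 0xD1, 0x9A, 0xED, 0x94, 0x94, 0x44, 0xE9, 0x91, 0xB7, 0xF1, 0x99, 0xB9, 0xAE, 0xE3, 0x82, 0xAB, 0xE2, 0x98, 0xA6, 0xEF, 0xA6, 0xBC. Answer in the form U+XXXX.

U+F9BC

Offset 0: leading byte 0xD1 = 11010001 → 2-byte char #1 = D1 9A.
Offset 2: leading byte 0xED = 11101101 → 3-byte char #2 = ED 94 94.
Offset 5: leading byte 0x44 = 01000100 → 1-byte char #3 = 44.
Offset 6: leading byte 0xE9 = 11101001 → 3-byte char #4 = E9 91 B7.
Offset 9: leading byte 0xF1 = 11110001 → 4-byte char #5 = F1 99 B9 AE.
Offset 13: leading byte 0xE3 = 11100011 → 3-byte char #6 = E3 82 AB.
Offset 16: leading byte 0xE2 = 11100010 → 3-byte char #7 = E2 98 A6.
Offset 19: leading byte 0xEF = 11101111 → 3-byte char #8 = EF A6 BC.
Leading byte 0xEF = 11101111 matches 1110xxxx → 3-byte sequence.
Byte 1: 0xEF = 11101111, payload 1111 (4 bits).
Byte 2: 0xA6 = 10100110 (10xxxxxx ✓), payload 100110.
Byte 3: 0xBC = 10111100 (10xxxxxx ✓), payload 111100.
Concatenate: 1111100110111100 = 0xF9BC (16 bits → U+F9BC).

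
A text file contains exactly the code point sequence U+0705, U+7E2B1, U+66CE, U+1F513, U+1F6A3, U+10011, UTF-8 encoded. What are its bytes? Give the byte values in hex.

DC 85 F1 BE 8A B1 E6 9B 8E F0 9F 94 93 F0 9F 9A A3 F0 90 80 91

U+0705: 2-byte form → DC 85.
U+7E2B1: 4-byte form → F1 BE 8A B1.
U+66CE: 3-byte form → E6 9B 8E.
U+1F513: 4-byte form → F0 9F 94 93.
U+1F6A3: 4-byte form → F0 9F 9A A3.
U+10011: 4-byte form → F0 90 80 91.
Concatenated (21 bytes): DC 85 F1 BE 8A B1 E6 9B 8E F0 9F 94 93 F0 9F 9A A3 F0 90 80 91.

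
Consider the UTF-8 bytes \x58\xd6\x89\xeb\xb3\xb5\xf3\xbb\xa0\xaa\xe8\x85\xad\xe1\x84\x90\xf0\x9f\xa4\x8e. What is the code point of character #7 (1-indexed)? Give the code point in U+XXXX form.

Offset 0: leading byte 0x58 = 01011000 → 1-byte char #1 = 58.
Offset 1: leading byte 0xD6 = 11010110 → 2-byte char #2 = D6 89.
Offset 3: leading byte 0xEB = 11101011 → 3-byte char #3 = EB B3 B5.
Offset 6: leading byte 0xF3 = 11110011 → 4-byte char #4 = F3 BB A0 AA.
Offset 10: leading byte 0xE8 = 11101000 → 3-byte char #5 = E8 85 AD.
Offset 13: leading byte 0xE1 = 11100001 → 3-byte char #6 = E1 84 90.
Offset 16: leading byte 0xF0 = 11110000 → 4-byte char #7 = F0 9F A4 8E.
Leading byte 0xF0 = 11110000 matches 11110xxx → 4-byte sequence.
Byte 1: 0xF0 = 11110000, payload 000 (3 bits).
Byte 2: 0x9F = 10011111 (10xxxxxx ✓), payload 011111.
Byte 3: 0xA4 = 10100100 (10xxxxxx ✓), payload 100100.
Byte 4: 0x8E = 10001110 (10xxxxxx ✓), payload 001110.
Concatenate: 000011111100100001110 = 0x1F90E (21 bits → U+1F90E).

U+1F90E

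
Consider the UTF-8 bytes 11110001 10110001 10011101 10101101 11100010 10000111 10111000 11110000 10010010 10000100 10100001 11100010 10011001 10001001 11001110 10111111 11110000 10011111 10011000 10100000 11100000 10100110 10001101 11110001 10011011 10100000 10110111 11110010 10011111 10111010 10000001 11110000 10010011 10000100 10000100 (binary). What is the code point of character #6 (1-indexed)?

U+1F620

Offset 0: leading byte 0xF1 = 11110001 → 4-byte char #1 = F1 B1 9D AD.
Offset 4: leading byte 0xE2 = 11100010 → 3-byte char #2 = E2 87 B8.
Offset 7: leading byte 0xF0 = 11110000 → 4-byte char #3 = F0 92 84 A1.
Offset 11: leading byte 0xE2 = 11100010 → 3-byte char #4 = E2 99 89.
Offset 14: leading byte 0xCE = 11001110 → 2-byte char #5 = CE BF.
Offset 16: leading byte 0xF0 = 11110000 → 4-byte char #6 = F0 9F 98 A0.
Leading byte 0xF0 = 11110000 matches 11110xxx → 4-byte sequence.
Byte 1: 0xF0 = 11110000, payload 000 (3 bits).
Byte 2: 0x9F = 10011111 (10xxxxxx ✓), payload 011111.
Byte 3: 0x98 = 10011000 (10xxxxxx ✓), payload 011000.
Byte 4: 0xA0 = 10100000 (10xxxxxx ✓), payload 100000.
Concatenate: 000011111011000100000 = 0x1F620 (21 bits → U+1F620).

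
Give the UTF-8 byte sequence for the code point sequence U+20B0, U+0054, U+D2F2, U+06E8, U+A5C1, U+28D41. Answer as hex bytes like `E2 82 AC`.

E2 82 B0 54 ED 8B B2 DB A8 EA 97 81 F0 A8 B5 81

U+20B0: 3-byte form → E2 82 B0.
U+0054: 1-byte form → 54.
U+D2F2: 3-byte form → ED 8B B2.
U+06E8: 2-byte form → DB A8.
U+A5C1: 3-byte form → EA 97 81.
U+28D41: 4-byte form → F0 A8 B5 81.
Concatenated (16 bytes): E2 82 B0 54 ED 8B B2 DB A8 EA 97 81 F0 A8 B5 81.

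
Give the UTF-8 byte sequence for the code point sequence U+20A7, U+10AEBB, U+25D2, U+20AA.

U+20A7: 3-byte form → E2 82 A7.
U+10AEBB: 4-byte form → F4 8A BA BB.
U+25D2: 3-byte form → E2 97 92.
U+20AA: 3-byte form → E2 82 AA.
Concatenated (13 bytes): E2 82 A7 F4 8A BA BB E2 97 92 E2 82 AA.

E2 82 A7 F4 8A BA BB E2 97 92 E2 82 AA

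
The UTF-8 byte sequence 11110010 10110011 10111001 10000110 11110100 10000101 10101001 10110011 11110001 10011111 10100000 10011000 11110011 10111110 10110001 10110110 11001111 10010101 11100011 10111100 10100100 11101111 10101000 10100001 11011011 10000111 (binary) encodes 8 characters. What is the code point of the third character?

U+5F818

Offset 0: leading byte 0xF2 = 11110010 → 4-byte char #1 = F2 B3 B9 86.
Offset 4: leading byte 0xF4 = 11110100 → 4-byte char #2 = F4 85 A9 B3.
Offset 8: leading byte 0xF1 = 11110001 → 4-byte char #3 = F1 9F A0 98.
Leading byte 0xF1 = 11110001 matches 11110xxx → 4-byte sequence.
Byte 1: 0xF1 = 11110001, payload 001 (3 bits).
Byte 2: 0x9F = 10011111 (10xxxxxx ✓), payload 011111.
Byte 3: 0xA0 = 10100000 (10xxxxxx ✓), payload 100000.
Byte 4: 0x98 = 10011000 (10xxxxxx ✓), payload 011000.
Concatenate: 001011111100000011000 = 0x5F818 (21 bits → U+5F818).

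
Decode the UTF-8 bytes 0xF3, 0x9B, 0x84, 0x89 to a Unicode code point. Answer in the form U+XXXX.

Leading byte 0xF3 = 11110011 matches 11110xxx → 4-byte sequence.
Byte 1: 0xF3 = 11110011, payload 011 (3 bits).
Byte 2: 0x9B = 10011011 (10xxxxxx ✓), payload 011011.
Byte 3: 0x84 = 10000100 (10xxxxxx ✓), payload 000100.
Byte 4: 0x89 = 10001001 (10xxxxxx ✓), payload 001001.
Concatenate: 011011011000100001001 = 0xDB109 (21 bits → U+DB109).

U+DB109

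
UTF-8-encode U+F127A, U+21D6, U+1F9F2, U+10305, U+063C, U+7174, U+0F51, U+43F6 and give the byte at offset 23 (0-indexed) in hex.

0xE4

U+F127A → 4-byte form F3 B1 89 BA at offsets 0–3.
U+21D6 → 3-byte form E2 87 96 at offsets 4–6.
U+1F9F2 → 4-byte form F0 9F A7 B2 at offsets 7–10.
U+10305 → 4-byte form F0 90 8C 85 at offsets 11–14.
U+063C → 2-byte form D8 BC at offsets 15–16.
U+7174 → 3-byte form E7 85 B4 at offsets 17–19.
U+0F51 → 3-byte form E0 BD 91 at offsets 20–22.
U+43F6 → 3-byte form E4 8F B6 at offsets 23–25.
Offset 23 falls in char 8's range; it's byte 1 of E4 8F B6 = 0xE4.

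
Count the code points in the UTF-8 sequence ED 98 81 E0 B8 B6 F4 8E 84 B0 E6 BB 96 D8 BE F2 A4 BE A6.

Byte at offset 0: 0xED = 11101101 → 3-byte char (#1). Advance 3.
Byte at offset 3: 0xE0 = 11100000 → 3-byte char (#2). Advance 3.
Byte at offset 6: 0xF4 = 11110100 → 4-byte char (#3). Advance 4.
Byte at offset 10: 0xE6 = 11100110 → 3-byte char (#4). Advance 3.
Byte at offset 13: 0xD8 = 11011000 → 2-byte char (#5). Advance 2.
Byte at offset 15: 0xF2 = 11110010 → 4-byte char (#6). Advance 4.
Reached end at offset 19 after 6 code points.

6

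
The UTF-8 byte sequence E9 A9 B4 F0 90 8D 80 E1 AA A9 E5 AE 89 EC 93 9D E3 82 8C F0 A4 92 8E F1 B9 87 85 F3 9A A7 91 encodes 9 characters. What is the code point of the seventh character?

U+2448E

Offset 0: leading byte 0xE9 = 11101001 → 3-byte char #1 = E9 A9 B4.
Offset 3: leading byte 0xF0 = 11110000 → 4-byte char #2 = F0 90 8D 80.
Offset 7: leading byte 0xE1 = 11100001 → 3-byte char #3 = E1 AA A9.
Offset 10: leading byte 0xE5 = 11100101 → 3-byte char #4 = E5 AE 89.
Offset 13: leading byte 0xEC = 11101100 → 3-byte char #5 = EC 93 9D.
Offset 16: leading byte 0xE3 = 11100011 → 3-byte char #6 = E3 82 8C.
Offset 19: leading byte 0xF0 = 11110000 → 4-byte char #7 = F0 A4 92 8E.
Leading byte 0xF0 = 11110000 matches 11110xxx → 4-byte sequence.
Byte 1: 0xF0 = 11110000, payload 000 (3 bits).
Byte 2: 0xA4 = 10100100 (10xxxxxx ✓), payload 100100.
Byte 3: 0x92 = 10010010 (10xxxxxx ✓), payload 010010.
Byte 4: 0x8E = 10001110 (10xxxxxx ✓), payload 001110.
Concatenate: 000100100010010001110 = 0x2448E (21 bits → U+2448E).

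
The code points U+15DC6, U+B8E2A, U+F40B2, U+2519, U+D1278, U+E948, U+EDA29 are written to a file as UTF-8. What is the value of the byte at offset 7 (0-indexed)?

0xAA

U+15DC6 → 4-byte form F0 95 B7 86 at offsets 0–3.
U+B8E2A → 4-byte form F2 B8 B8 AA at offsets 4–7.
Offset 7 falls in char 2's range; it's byte 4 of F2 B8 B8 AA = 0xAA.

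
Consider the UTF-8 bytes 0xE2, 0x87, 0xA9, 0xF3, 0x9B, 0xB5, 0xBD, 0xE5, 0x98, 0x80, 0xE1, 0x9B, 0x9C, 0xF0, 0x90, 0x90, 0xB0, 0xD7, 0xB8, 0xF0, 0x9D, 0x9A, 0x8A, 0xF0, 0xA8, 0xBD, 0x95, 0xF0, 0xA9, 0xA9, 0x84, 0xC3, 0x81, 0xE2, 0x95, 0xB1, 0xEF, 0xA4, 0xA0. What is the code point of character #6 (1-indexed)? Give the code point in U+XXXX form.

Offset 0: leading byte 0xE2 = 11100010 → 3-byte char #1 = E2 87 A9.
Offset 3: leading byte 0xF3 = 11110011 → 4-byte char #2 = F3 9B B5 BD.
Offset 7: leading byte 0xE5 = 11100101 → 3-byte char #3 = E5 98 80.
Offset 10: leading byte 0xE1 = 11100001 → 3-byte char #4 = E1 9B 9C.
Offset 13: leading byte 0xF0 = 11110000 → 4-byte char #5 = F0 90 90 B0.
Offset 17: leading byte 0xD7 = 11010111 → 2-byte char #6 = D7 B8.
Leading byte 0xD7 = 11010111 matches 110xxxxx → 2-byte sequence.
Byte 1: 0xD7 = 11010111, payload 10111 (5 bits).
Byte 2: 0xB8 = 10111000 (10xxxxxx ✓), payload 111000.
Concatenate: 10111111000 = 0x5F8 (11 bits → U+05F8).

U+05F8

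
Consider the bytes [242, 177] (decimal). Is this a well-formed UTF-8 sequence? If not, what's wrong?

invalid (sequence truncated)

Leading byte 0xF2 = 11110010 → 4-byte form, but only 2 bytes are present.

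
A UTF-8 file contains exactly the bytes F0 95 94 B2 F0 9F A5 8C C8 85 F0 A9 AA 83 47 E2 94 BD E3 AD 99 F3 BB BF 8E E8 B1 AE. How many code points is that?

9

Byte at offset 0: 0xF0 = 11110000 → 4-byte char (#1). Advance 4.
Byte at offset 4: 0xF0 = 11110000 → 4-byte char (#2). Advance 4.
Byte at offset 8: 0xC8 = 11001000 → 2-byte char (#3). Advance 2.
Byte at offset 10: 0xF0 = 11110000 → 4-byte char (#4). Advance 4.
Byte at offset 14: 0x47 = 01000111 → 1-byte char (#5). Advance 1.
Byte at offset 15: 0xE2 = 11100010 → 3-byte char (#6). Advance 3.
Byte at offset 18: 0xE3 = 11100011 → 3-byte char (#7). Advance 3.
Byte at offset 21: 0xF3 = 11110011 → 4-byte char (#8). Advance 4.
Byte at offset 25: 0xE8 = 11101000 → 3-byte char (#9). Advance 3.
Reached end at offset 28 after 9 code points.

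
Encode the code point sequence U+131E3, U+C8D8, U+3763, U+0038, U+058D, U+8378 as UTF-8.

U+131E3: 4-byte form → F0 93 87 A3.
U+C8D8: 3-byte form → EC A3 98.
U+3763: 3-byte form → E3 9D A3.
U+0038: 1-byte form → 38.
U+058D: 2-byte form → D6 8D.
U+8378: 3-byte form → E8 8D B8.
Concatenated (16 bytes): F0 93 87 A3 EC A3 98 E3 9D A3 38 D6 8D E8 8D B8.

F0 93 87 A3 EC A3 98 E3 9D A3 38 D6 8D E8 8D B8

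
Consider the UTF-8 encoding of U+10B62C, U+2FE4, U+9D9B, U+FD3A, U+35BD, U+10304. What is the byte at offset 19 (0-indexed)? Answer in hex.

U+10B62C → 4-byte form F4 8B 98 AC at offsets 0–3.
U+2FE4 → 3-byte form E2 BF A4 at offsets 4–6.
U+9D9B → 3-byte form E9 B6 9B at offsets 7–9.
U+FD3A → 3-byte form EF B4 BA at offsets 10–12.
U+35BD → 3-byte form E3 96 BD at offsets 13–15.
U+10304 → 4-byte form F0 90 8C 84 at offsets 16–19.
Offset 19 falls in char 6's range; it's byte 4 of F0 90 8C 84 = 0x84.

0x84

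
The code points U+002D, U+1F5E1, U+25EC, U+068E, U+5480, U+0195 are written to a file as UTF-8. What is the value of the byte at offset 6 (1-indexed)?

1-indexed offset 6 is 0-indexed offset 5.
U+002D → 1-byte form 2D at offsets 0–0.
U+1F5E1 → 4-byte form F0 9F 97 A1 at offsets 1–4.
U+25EC → 3-byte form E2 97 AC at offsets 5–7.
Offset 5 falls in char 3's range; it's byte 1 of E2 97 AC = 0xE2.

0xE2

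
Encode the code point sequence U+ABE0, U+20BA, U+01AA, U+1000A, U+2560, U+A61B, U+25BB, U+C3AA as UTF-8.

EA AF A0 E2 82 BA C6 AA F0 90 80 8A E2 95 A0 EA 98 9B E2 96 BB EC 8E AA

U+ABE0: 3-byte form → EA AF A0.
U+20BA: 3-byte form → E2 82 BA.
U+01AA: 2-byte form → C6 AA.
U+1000A: 4-byte form → F0 90 80 8A.
U+2560: 3-byte form → E2 95 A0.
U+A61B: 3-byte form → EA 98 9B.
U+25BB: 3-byte form → E2 96 BB.
U+C3AA: 3-byte form → EC 8E AA.
Concatenated (24 bytes): EA AF A0 E2 82 BA C6 AA F0 90 80 8A E2 95 A0 EA 98 9B E2 96 BB EC 8E AA.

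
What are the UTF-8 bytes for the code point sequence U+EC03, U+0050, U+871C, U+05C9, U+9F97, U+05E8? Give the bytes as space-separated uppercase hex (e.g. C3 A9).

EE B0 83 50 E8 9C 9C D7 89 E9 BE 97 D7 A8

U+EC03: 3-byte form → EE B0 83.
U+0050: 1-byte form → 50.
U+871C: 3-byte form → E8 9C 9C.
U+05C9: 2-byte form → D7 89.
U+9F97: 3-byte form → E9 BE 97.
U+05E8: 2-byte form → D7 A8.
Concatenated (14 bytes): EE B0 83 50 E8 9C 9C D7 89 E9 BE 97 D7 A8.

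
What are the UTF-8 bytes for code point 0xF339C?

F3 B3 8E 9C

U+F339C = 0xF339C = 996252 decimal. In range U+10000–U+10FFFF → 4-byte form: 11110xxx 10xxxxxx 10xxxxxx 10xxxxxx.
Binary (21 bits): 011110011001110011100.
Split 3+6+6+6: 011 | 110011 | 001110 | 011100.
Byte 1: 11110011 = 0xF3.
Byte 2: 10110011 = 0xB3.
Byte 3: 10001110 = 0x8E.
Byte 4: 10011100 = 0x9C.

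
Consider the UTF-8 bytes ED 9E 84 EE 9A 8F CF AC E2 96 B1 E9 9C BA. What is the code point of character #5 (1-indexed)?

Offset 0: leading byte 0xED = 11101101 → 3-byte char #1 = ED 9E 84.
Offset 3: leading byte 0xEE = 11101110 → 3-byte char #2 = EE 9A 8F.
Offset 6: leading byte 0xCF = 11001111 → 2-byte char #3 = CF AC.
Offset 8: leading byte 0xE2 = 11100010 → 3-byte char #4 = E2 96 B1.
Offset 11: leading byte 0xE9 = 11101001 → 3-byte char #5 = E9 9C BA.
Leading byte 0xE9 = 11101001 matches 1110xxxx → 3-byte sequence.
Byte 1: 0xE9 = 11101001, payload 1001 (4 bits).
Byte 2: 0x9C = 10011100 (10xxxxxx ✓), payload 011100.
Byte 3: 0xBA = 10111010 (10xxxxxx ✓), payload 111010.
Concatenate: 1001011100111010 = 0x973A (16 bits → U+973A).

U+973A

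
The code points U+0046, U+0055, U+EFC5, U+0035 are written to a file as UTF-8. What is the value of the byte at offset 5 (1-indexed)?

0x85

1-indexed offset 5 is 0-indexed offset 4.
U+0046 → 1-byte form 46 at offsets 0–0.
U+0055 → 1-byte form 55 at offsets 1–1.
U+EFC5 → 3-byte form EE BF 85 at offsets 2–4.
Offset 4 falls in char 3's range; it's byte 3 of EE BF 85 = 0x85.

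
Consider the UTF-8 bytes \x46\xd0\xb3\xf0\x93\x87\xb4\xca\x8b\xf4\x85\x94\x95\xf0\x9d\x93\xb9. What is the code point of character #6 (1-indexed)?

U+1D4F9

Offset 0: leading byte 0x46 = 01000110 → 1-byte char #1 = 46.
Offset 1: leading byte 0xD0 = 11010000 → 2-byte char #2 = D0 B3.
Offset 3: leading byte 0xF0 = 11110000 → 4-byte char #3 = F0 93 87 B4.
Offset 7: leading byte 0xCA = 11001010 → 2-byte char #4 = CA 8B.
Offset 9: leading byte 0xF4 = 11110100 → 4-byte char #5 = F4 85 94 95.
Offset 13: leading byte 0xF0 = 11110000 → 4-byte char #6 = F0 9D 93 B9.
Leading byte 0xF0 = 11110000 matches 11110xxx → 4-byte sequence.
Byte 1: 0xF0 = 11110000, payload 000 (3 bits).
Byte 2: 0x9D = 10011101 (10xxxxxx ✓), payload 011101.
Byte 3: 0x93 = 10010011 (10xxxxxx ✓), payload 010011.
Byte 4: 0xB9 = 10111001 (10xxxxxx ✓), payload 111001.
Concatenate: 000011101010011111001 = 0x1D4F9 (21 bits → U+1D4F9).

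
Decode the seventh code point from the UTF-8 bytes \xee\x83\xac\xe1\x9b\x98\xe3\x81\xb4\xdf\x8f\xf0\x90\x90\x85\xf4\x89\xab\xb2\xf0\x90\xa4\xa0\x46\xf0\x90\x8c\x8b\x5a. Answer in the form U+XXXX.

U+10920

Offset 0: leading byte 0xEE = 11101110 → 3-byte char #1 = EE 83 AC.
Offset 3: leading byte 0xE1 = 11100001 → 3-byte char #2 = E1 9B 98.
Offset 6: leading byte 0xE3 = 11100011 → 3-byte char #3 = E3 81 B4.
Offset 9: leading byte 0xDF = 11011111 → 2-byte char #4 = DF 8F.
Offset 11: leading byte 0xF0 = 11110000 → 4-byte char #5 = F0 90 90 85.
Offset 15: leading byte 0xF4 = 11110100 → 4-byte char #6 = F4 89 AB B2.
Offset 19: leading byte 0xF0 = 11110000 → 4-byte char #7 = F0 90 A4 A0.
Leading byte 0xF0 = 11110000 matches 11110xxx → 4-byte sequence.
Byte 1: 0xF0 = 11110000, payload 000 (3 bits).
Byte 2: 0x90 = 10010000 (10xxxxxx ✓), payload 010000.
Byte 3: 0xA4 = 10100100 (10xxxxxx ✓), payload 100100.
Byte 4: 0xA0 = 10100000 (10xxxxxx ✓), payload 100000.
Concatenate: 000010000100100100000 = 0x10920 (21 bits → U+10920).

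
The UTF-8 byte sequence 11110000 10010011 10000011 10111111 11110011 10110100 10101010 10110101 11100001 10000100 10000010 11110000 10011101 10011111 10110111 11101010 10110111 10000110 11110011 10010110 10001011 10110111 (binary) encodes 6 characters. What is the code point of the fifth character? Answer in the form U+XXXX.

Offset 0: leading byte 0xF0 = 11110000 → 4-byte char #1 = F0 93 83 BF.
Offset 4: leading byte 0xF3 = 11110011 → 4-byte char #2 = F3 B4 AA B5.
Offset 8: leading byte 0xE1 = 11100001 → 3-byte char #3 = E1 84 82.
Offset 11: leading byte 0xF0 = 11110000 → 4-byte char #4 = F0 9D 9F B7.
Offset 15: leading byte 0xEA = 11101010 → 3-byte char #5 = EA B7 86.
Leading byte 0xEA = 11101010 matches 1110xxxx → 3-byte sequence.
Byte 1: 0xEA = 11101010, payload 1010 (4 bits).
Byte 2: 0xB7 = 10110111 (10xxxxxx ✓), payload 110111.
Byte 3: 0x86 = 10000110 (10xxxxxx ✓), payload 000110.
Concatenate: 1010110111000110 = 0xADC6 (16 bits → U+ADC6).

U+ADC6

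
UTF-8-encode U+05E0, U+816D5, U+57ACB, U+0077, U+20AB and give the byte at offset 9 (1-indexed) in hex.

1-indexed offset 9 is 0-indexed offset 8.
U+05E0 → 2-byte form D7 A0 at offsets 0–1.
U+816D5 → 4-byte form F2 81 9B 95 at offsets 2–5.
U+57ACB → 4-byte form F1 97 AB 8B at offsets 6–9.
Offset 8 falls in char 3's range; it's byte 3 of F1 97 AB 8B = 0xAB.

0xAB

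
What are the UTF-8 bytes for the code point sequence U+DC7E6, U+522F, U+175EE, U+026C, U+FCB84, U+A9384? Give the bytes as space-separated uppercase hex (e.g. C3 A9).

F3 9C 9F A6 E5 88 AF F0 97 97 AE C9 AC F3 BC AE 84 F2 A9 8E 84

U+DC7E6: 4-byte form → F3 9C 9F A6.
U+522F: 3-byte form → E5 88 AF.
U+175EE: 4-byte form → F0 97 97 AE.
U+026C: 2-byte form → C9 AC.
U+FCB84: 4-byte form → F3 BC AE 84.
U+A9384: 4-byte form → F2 A9 8E 84.
Concatenated (21 bytes): F3 9C 9F A6 E5 88 AF F0 97 97 AE C9 AC F3 BC AE 84 F2 A9 8E 84.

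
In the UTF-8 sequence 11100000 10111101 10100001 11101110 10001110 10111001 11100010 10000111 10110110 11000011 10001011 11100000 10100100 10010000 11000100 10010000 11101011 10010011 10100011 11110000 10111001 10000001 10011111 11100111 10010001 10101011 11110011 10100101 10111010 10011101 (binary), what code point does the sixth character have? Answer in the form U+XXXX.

U+0110

Offset 0: leading byte 0xE0 = 11100000 → 3-byte char #1 = E0 BD A1.
Offset 3: leading byte 0xEE = 11101110 → 3-byte char #2 = EE 8E B9.
Offset 6: leading byte 0xE2 = 11100010 → 3-byte char #3 = E2 87 B6.
Offset 9: leading byte 0xC3 = 11000011 → 2-byte char #4 = C3 8B.
Offset 11: leading byte 0xE0 = 11100000 → 3-byte char #5 = E0 A4 90.
Offset 14: leading byte 0xC4 = 11000100 → 2-byte char #6 = C4 90.
Leading byte 0xC4 = 11000100 matches 110xxxxx → 2-byte sequence.
Byte 1: 0xC4 = 11000100, payload 00100 (5 bits).
Byte 2: 0x90 = 10010000 (10xxxxxx ✓), payload 010000.
Concatenate: 00100010000 = 0x110 (11 bits → U+0110).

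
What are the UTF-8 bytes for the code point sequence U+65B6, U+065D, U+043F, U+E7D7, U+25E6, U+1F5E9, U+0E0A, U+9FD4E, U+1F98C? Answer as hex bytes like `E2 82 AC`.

U+65B6: 3-byte form → E6 96 B6.
U+065D: 2-byte form → D9 9D.
U+043F: 2-byte form → D0 BF.
U+E7D7: 3-byte form → EE 9F 97.
U+25E6: 3-byte form → E2 97 A6.
U+1F5E9: 4-byte form → F0 9F 97 A9.
U+0E0A: 3-byte form → E0 B8 8A.
U+9FD4E: 4-byte form → F2 9F B5 8E.
U+1F98C: 4-byte form → F0 9F A6 8C.
Concatenated (28 bytes): E6 96 B6 D9 9D D0 BF EE 9F 97 E2 97 A6 F0 9F 97 A9 E0 B8 8A F2 9F B5 8E F0 9F A6 8C.

E6 96 B6 D9 9D D0 BF EE 9F 97 E2 97 A6 F0 9F 97 A9 E0 B8 8A F2 9F B5 8E F0 9F A6 8C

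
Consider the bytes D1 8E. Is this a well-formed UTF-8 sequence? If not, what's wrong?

Leading byte 0xD1 = 11010001 → 2-byte form.
Continuation bytes 0x8E=10001110 all match 10xxxxxx.
Decoded value 0x44E is ≥ 0x80 (shortest form) and not a surrogate.

valid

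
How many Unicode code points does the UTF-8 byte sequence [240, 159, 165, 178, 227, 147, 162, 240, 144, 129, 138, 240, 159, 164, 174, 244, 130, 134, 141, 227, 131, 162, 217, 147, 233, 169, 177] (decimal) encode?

8

Byte at offset 0: 0xF0 = 11110000 → 4-byte char (#1). Advance 4.
Byte at offset 4: 0xE3 = 11100011 → 3-byte char (#2). Advance 3.
Byte at offset 7: 0xF0 = 11110000 → 4-byte char (#3). Advance 4.
Byte at offset 11: 0xF0 = 11110000 → 4-byte char (#4). Advance 4.
Byte at offset 15: 0xF4 = 11110100 → 4-byte char (#5). Advance 4.
Byte at offset 19: 0xE3 = 11100011 → 3-byte char (#6). Advance 3.
Byte at offset 22: 0xD9 = 11011001 → 2-byte char (#7). Advance 2.
Byte at offset 24: 0xE9 = 11101001 → 3-byte char (#8). Advance 3.
Reached end at offset 27 after 8 code points.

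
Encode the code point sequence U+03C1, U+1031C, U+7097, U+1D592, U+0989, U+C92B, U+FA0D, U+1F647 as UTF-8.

U+03C1: 2-byte form → CF 81.
U+1031C: 4-byte form → F0 90 8C 9C.
U+7097: 3-byte form → E7 82 97.
U+1D592: 4-byte form → F0 9D 96 92.
U+0989: 3-byte form → E0 A6 89.
U+C92B: 3-byte form → EC A4 AB.
U+FA0D: 3-byte form → EF A8 8D.
U+1F647: 4-byte form → F0 9F 99 87.
Concatenated (26 bytes): CF 81 F0 90 8C 9C E7 82 97 F0 9D 96 92 E0 A6 89 EC A4 AB EF A8 8D F0 9F 99 87.

CF 81 F0 90 8C 9C E7 82 97 F0 9D 96 92 E0 A6 89 EC A4 AB EF A8 8D F0 9F 99 87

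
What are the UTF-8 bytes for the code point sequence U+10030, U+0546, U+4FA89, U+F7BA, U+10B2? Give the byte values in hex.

U+10030: 4-byte form → F0 90 80 B0.
U+0546: 2-byte form → D5 86.
U+4FA89: 4-byte form → F1 8F AA 89.
U+F7BA: 3-byte form → EF 9E BA.
U+10B2: 3-byte form → E1 82 B2.
Concatenated (16 bytes): F0 90 80 B0 D5 86 F1 8F AA 89 EF 9E BA E1 82 B2.

F0 90 80 B0 D5 86 F1 8F AA 89 EF 9E BA E1 82 B2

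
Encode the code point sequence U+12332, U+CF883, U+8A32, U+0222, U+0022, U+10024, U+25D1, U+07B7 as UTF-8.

U+12332: 4-byte form → F0 92 8C B2.
U+CF883: 4-byte form → F3 8F A2 83.
U+8A32: 3-byte form → E8 A8 B2.
U+0222: 2-byte form → C8 A2.
U+0022: 1-byte form → 22.
U+10024: 4-byte form → F0 90 80 A4.
U+25D1: 3-byte form → E2 97 91.
U+07B7: 2-byte form → DE B7.
Concatenated (23 bytes): F0 92 8C B2 F3 8F A2 83 E8 A8 B2 C8 A2 22 F0 90 80 A4 E2 97 91 DE B7.

F0 92 8C B2 F3 8F A2 83 E8 A8 B2 C8 A2 22 F0 90 80 A4 E2 97 91 DE B7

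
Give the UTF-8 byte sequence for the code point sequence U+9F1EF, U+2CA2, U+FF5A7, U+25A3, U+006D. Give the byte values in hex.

F2 9F 87 AF E2 B2 A2 F3 BF 96 A7 E2 96 A3 6D

U+9F1EF: 4-byte form → F2 9F 87 AF.
U+2CA2: 3-byte form → E2 B2 A2.
U+FF5A7: 4-byte form → F3 BF 96 A7.
U+25A3: 3-byte form → E2 96 A3.
U+006D: 1-byte form → 6D.
Concatenated (15 bytes): F2 9F 87 AF E2 B2 A2 F3 BF 96 A7 E2 96 A3 6D.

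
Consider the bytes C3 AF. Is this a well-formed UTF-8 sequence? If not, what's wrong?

valid

Leading byte 0xC3 = 11000011 → 2-byte form.
Continuation bytes 0xAF=10101111 all match 10xxxxxx.
Decoded value 0xEF is ≥ 0x80 (shortest form) and not a surrogate.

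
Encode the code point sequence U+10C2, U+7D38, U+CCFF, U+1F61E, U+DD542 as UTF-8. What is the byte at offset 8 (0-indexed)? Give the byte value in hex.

0xBF

U+10C2 → 3-byte form E1 83 82 at offsets 0–2.
U+7D38 → 3-byte form E7 B4 B8 at offsets 3–5.
U+CCFF → 3-byte form EC B3 BF at offsets 6–8.
Offset 8 falls in char 3's range; it's byte 3 of EC B3 BF = 0xBF.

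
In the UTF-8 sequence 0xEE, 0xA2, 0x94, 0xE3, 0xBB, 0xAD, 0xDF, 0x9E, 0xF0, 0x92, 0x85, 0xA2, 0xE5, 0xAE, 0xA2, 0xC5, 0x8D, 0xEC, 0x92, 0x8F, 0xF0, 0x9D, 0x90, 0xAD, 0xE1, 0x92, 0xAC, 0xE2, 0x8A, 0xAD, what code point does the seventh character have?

Offset 0: leading byte 0xEE = 11101110 → 3-byte char #1 = EE A2 94.
Offset 3: leading byte 0xE3 = 11100011 → 3-byte char #2 = E3 BB AD.
Offset 6: leading byte 0xDF = 11011111 → 2-byte char #3 = DF 9E.
Offset 8: leading byte 0xF0 = 11110000 → 4-byte char #4 = F0 92 85 A2.
Offset 12: leading byte 0xE5 = 11100101 → 3-byte char #5 = E5 AE A2.
Offset 15: leading byte 0xC5 = 11000101 → 2-byte char #6 = C5 8D.
Offset 17: leading byte 0xEC = 11101100 → 3-byte char #7 = EC 92 8F.
Leading byte 0xEC = 11101100 matches 1110xxxx → 3-byte sequence.
Byte 1: 0xEC = 11101100, payload 1100 (4 bits).
Byte 2: 0x92 = 10010010 (10xxxxxx ✓), payload 010010.
Byte 3: 0x8F = 10001111 (10xxxxxx ✓), payload 001111.
Concatenate: 1100010010001111 = 0xC48F (16 bits → U+C48F).

U+C48F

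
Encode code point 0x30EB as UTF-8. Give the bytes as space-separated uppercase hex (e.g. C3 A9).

U+30EB = 0x30EB = 12523 decimal. In range U+0800–U+FFFF → 3-byte form: 1110xxxx 10xxxxxx 10xxxxxx.
Binary (16 bits): 0011000011101011.
Split 4+6+6: 0011 | 000011 | 101011.
Byte 1: 11100011 = 0xE3.
Byte 2: 10000011 = 0x83.
Byte 3: 10101011 = 0xAB.

E3 83 AB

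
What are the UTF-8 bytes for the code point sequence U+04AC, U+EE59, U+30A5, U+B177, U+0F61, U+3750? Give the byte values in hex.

D2 AC EE B9 99 E3 82 A5 EB 85 B7 E0 BD A1 E3 9D 90

U+04AC: 2-byte form → D2 AC.
U+EE59: 3-byte form → EE B9 99.
U+30A5: 3-byte form → E3 82 A5.
U+B177: 3-byte form → EB 85 B7.
U+0F61: 3-byte form → E0 BD A1.
U+3750: 3-byte form → E3 9D 90.
Concatenated (17 bytes): D2 AC EE B9 99 E3 82 A5 EB 85 B7 E0 BD A1 E3 9D 90.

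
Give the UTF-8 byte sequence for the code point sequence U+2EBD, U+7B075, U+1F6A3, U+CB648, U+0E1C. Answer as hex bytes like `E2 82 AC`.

U+2EBD: 3-byte form → E2 BA BD.
U+7B075: 4-byte form → F1 BB 81 B5.
U+1F6A3: 4-byte form → F0 9F 9A A3.
U+CB648: 4-byte form → F3 8B 99 88.
U+0E1C: 3-byte form → E0 B8 9C.
Concatenated (18 bytes): E2 BA BD F1 BB 81 B5 F0 9F 9A A3 F3 8B 99 88 E0 B8 9C.

E2 BA BD F1 BB 81 B5 F0 9F 9A A3 F3 8B 99 88 E0 B8 9C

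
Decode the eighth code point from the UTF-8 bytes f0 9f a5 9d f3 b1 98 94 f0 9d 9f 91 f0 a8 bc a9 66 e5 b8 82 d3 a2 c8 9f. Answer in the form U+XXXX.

Offset 0: leading byte 0xF0 = 11110000 → 4-byte char #1 = F0 9F A5 9D.
Offset 4: leading byte 0xF3 = 11110011 → 4-byte char #2 = F3 B1 98 94.
Offset 8: leading byte 0xF0 = 11110000 → 4-byte char #3 = F0 9D 9F 91.
Offset 12: leading byte 0xF0 = 11110000 → 4-byte char #4 = F0 A8 BC A9.
Offset 16: leading byte 0x66 = 01100110 → 1-byte char #5 = 66.
Offset 17: leading byte 0xE5 = 11100101 → 3-byte char #6 = E5 B8 82.
Offset 20: leading byte 0xD3 = 11010011 → 2-byte char #7 = D3 A2.
Offset 22: leading byte 0xC8 = 11001000 → 2-byte char #8 = C8 9F.
Leading byte 0xC8 = 11001000 matches 110xxxxx → 2-byte sequence.
Byte 1: 0xC8 = 11001000, payload 01000 (5 bits).
Byte 2: 0x9F = 10011111 (10xxxxxx ✓), payload 011111.
Concatenate: 01000011111 = 0x21F (11 bits → U+021F).

U+021F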